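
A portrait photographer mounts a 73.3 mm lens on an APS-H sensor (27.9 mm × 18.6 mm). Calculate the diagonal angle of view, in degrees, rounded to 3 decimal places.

Sensor diagonal = √(27.9² + 18.6²) = √1124.3700 ≈ 33.5316 mm.
Angle of view α = 2·arctan(d/2f) with d = 33.5316 mm and f = 73.3 mm.
d/2f = 0.22873; arctan(0.22873) ≈ 12.8836°, so α ≈ 25.7671°.

25.767°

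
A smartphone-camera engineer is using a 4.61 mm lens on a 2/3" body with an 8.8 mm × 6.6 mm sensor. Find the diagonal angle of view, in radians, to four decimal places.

Sensor diagonal = √(8.8² + 6.6²) = √121.0000 ≈ 11.0000 mm.
Angle of view α = 2·arctan(d/2f) with d = 11.0000 mm and f = 4.61 mm.
d/2f = 1.19306; arctan(1.19306) ≈ 0.8732 rad, so α ≈ 1.7464 rad.

1.7464 rad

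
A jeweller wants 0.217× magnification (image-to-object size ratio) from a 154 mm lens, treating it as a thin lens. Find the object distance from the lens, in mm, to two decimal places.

With m = dᵢ/dₒ and 1/f = 1/dₒ + 1/dᵢ, substituting dᵢ = m·dₒ gives 1/f = (1 + 1/m)/dₒ, hence dₒ = f·(1 + 1/m).
dₒ = 154 × (1 + 1/0.217) = 154 × 5.60829 ≈ 863.677 mm.

863.68 mm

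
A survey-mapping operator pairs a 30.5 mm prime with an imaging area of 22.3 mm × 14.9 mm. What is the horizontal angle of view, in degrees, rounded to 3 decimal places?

Angle of view α = 2·arctan(w/2f) with w = 22.3 mm and f = 30.5 mm.
w/2f = 0.36557; arctan(0.36557) ≈ 20.0811°, so α ≈ 40.1622°.

40.162°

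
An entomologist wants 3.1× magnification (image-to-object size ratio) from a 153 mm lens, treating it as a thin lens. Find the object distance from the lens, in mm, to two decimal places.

202.35 mm

With m = dᵢ/dₒ and 1/f = 1/dₒ + 1/dᵢ, substituting dᵢ = m·dₒ gives 1/f = (1 + 1/m)/dₒ, hence dₒ = f·(1 + 1/m).
dₒ = 153 × (1 + 1/3.1) = 153 × 1.32258 ≈ 202.355 mm.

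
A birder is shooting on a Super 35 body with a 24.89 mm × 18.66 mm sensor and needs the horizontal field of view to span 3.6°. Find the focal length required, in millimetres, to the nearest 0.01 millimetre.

396.01 mm

From α = 2·arctan(w/2f) we get f = w / (2·tan(α/2)).
With w = 24.89 mm and α/2 = 1.8°, tan(α/2) ≈ 0.03143, so f ≈ 24.89 / 0.06285 ≈ 396.0063 mm.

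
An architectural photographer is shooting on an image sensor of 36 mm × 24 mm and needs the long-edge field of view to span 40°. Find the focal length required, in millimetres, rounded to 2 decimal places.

49.45 mm

From α = 2·arctan(w/2f) we get f = w / (2·tan(α/2)).
With w = 36 mm and α/2 = 20°, tan(α/2) ≈ 0.36397, so f ≈ 36 / 0.72794 ≈ 49.4546 mm.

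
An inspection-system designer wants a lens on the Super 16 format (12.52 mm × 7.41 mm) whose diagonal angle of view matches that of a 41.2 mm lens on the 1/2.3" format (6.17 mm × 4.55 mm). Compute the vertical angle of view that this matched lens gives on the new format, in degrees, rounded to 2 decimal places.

5.43°

Sensor diagonal = √(6.17² + 4.55²) = √58.7714 ≈ 7.6663 mm.
Sensor diagonal = √(12.52² + 7.41²) = √211.6585 ≈ 14.5485 mm.
Equal diagonal AOV ⇒ f₂ = f₁ · 14.5485/7.6663 = 41.2 × 1.89773 ≈ 78.1866 mm.
Vertical AOV on the new format = 2·arctan(7.41 / (2 × 78.1866)) = 2·arctan(0.04739) ≈ 5.4261°.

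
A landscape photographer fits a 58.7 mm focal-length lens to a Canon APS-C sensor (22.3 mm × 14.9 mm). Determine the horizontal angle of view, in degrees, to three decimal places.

21.510°

Angle of view α = 2·arctan(w/2f) with w = 22.3 mm and f = 58.7 mm.
w/2f = 0.18995; arctan(0.18995) ≈ 10.7551°, so α ≈ 21.5103°.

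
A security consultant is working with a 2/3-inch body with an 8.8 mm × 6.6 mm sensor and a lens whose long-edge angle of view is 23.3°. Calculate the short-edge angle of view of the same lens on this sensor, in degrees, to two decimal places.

17.58°

From the long-edge AOV: f = 8.8 / (2·tan(11.65°)) = 8.8 / 0.41236 ≈ 21.3406 mm.
Short-edge AOV = 2·arctan(6.6 / (2 × 21.3406)) = 2·arctan(0.15464) ≈ 17.5806°.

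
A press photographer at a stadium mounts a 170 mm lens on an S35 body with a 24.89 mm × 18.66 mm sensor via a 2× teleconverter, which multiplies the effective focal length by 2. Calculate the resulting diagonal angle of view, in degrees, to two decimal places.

Effective focal length f = 170 × 2 = 340 mm.
Sensor diagonal = √(24.89² + 18.66²) = √967.7077 ≈ 31.1080 mm.
α = 2·arctan(31.108 / (2 × 340)) = 2·arctan(0.04575) ≈ 5.2386°.

5.24°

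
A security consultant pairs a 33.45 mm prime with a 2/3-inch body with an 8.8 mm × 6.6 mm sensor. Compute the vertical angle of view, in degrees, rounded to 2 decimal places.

11.27°

Angle of view α = 2·arctan(h/2f) with h = 6.6 mm and f = 33.45 mm.
h/2f = 0.09865; arctan(0.09865) ≈ 5.6343°, so α ≈ 11.2685°.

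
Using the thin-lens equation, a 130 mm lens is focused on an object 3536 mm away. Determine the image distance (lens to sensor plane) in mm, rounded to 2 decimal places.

134.96 mm

1/dᵢ = 1/f − 1/dₒ = 1/130 − 1/3536 = 0.0074095 mm⁻¹.
dᵢ = 1/0.0074095 ≈ 134.9618 mm.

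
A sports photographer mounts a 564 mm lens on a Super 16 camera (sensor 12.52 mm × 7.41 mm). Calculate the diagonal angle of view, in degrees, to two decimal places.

1.48°

Sensor diagonal = √(12.52² + 7.41²) = √211.6585 ≈ 14.5485 mm.
Angle of view α = 2·arctan(d/2f) with d = 14.5485 mm and f = 564 mm.
d/2f = 0.01290; arctan(0.01290) ≈ 0.7389°, so α ≈ 1.4779°.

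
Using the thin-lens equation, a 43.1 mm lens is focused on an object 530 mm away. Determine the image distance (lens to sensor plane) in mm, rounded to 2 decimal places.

46.92 mm

1/dᵢ = 1/f − 1/dₒ = 1/43.1 − 1/530 = 0.0213151 mm⁻¹.
dᵢ = 1/0.0213151 ≈ 46.9152 mm.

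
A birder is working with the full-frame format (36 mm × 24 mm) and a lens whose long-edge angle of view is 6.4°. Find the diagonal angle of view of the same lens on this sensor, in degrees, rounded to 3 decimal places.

From the long-edge AOV: f = 36 / (2·tan(3.2°)) = 36 / 0.11182 ≈ 321.9536 mm.
Sensor diagonal = √(36² + 24²) = √1872.0000 ≈ 43.2666 mm.
Diagonal AOV = 2·arctan(43.2666 / (2 × 321.9536)) = 2·arctan(0.06719) ≈ 7.6883°.

7.688°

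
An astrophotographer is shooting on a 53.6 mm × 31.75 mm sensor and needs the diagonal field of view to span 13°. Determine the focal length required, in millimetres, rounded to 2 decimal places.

273.39 mm

Sensor diagonal = √(53.6² + 31.75²) = √3881.0225 ≈ 62.2979 mm.
From α = 2·arctan(d/2f) we get f = d / (2·tan(α/2)).
With d = 62.2979 mm and α/2 = 6.5°, tan(α/2) ≈ 0.11394, so f ≈ 62.2979 / 0.22787 ≈ 273.3906 mm.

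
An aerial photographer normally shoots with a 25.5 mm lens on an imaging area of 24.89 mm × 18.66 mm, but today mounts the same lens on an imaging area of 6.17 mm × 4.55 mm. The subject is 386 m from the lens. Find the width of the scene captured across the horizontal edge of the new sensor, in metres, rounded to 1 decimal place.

93.4 m

The focal length stays 25.5 mm; the relevant sensor dimension is now w = 6.17 mm. Object distance dₒ = 386 m = 386000 mm.
Thin-lens field width W = w·(dₒ − f)/f = 6.17 × (386000 − 25.5)/25.5 ≈ 93390.693 mm = 93.3907 m.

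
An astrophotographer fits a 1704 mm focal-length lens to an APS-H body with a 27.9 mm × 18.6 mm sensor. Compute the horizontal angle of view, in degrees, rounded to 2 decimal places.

0.94°

Angle of view α = 2·arctan(w/2f) with w = 27.9 mm and f = 1704 mm.
w/2f = 0.00819; arctan(0.00819) ≈ 0.4690°, so α ≈ 0.9381°.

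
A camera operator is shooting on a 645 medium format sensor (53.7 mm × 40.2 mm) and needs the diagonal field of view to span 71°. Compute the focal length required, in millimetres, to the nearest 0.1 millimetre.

47.0 mm

Sensor diagonal = √(53.7² + 40.2²) = √4499.7300 ≈ 67.0800 mm.
From α = 2·arctan(d/2f) we get f = d / (2·tan(α/2)).
With d = 67.0800 mm and α/2 = 35.5°, tan(α/2) ≈ 0.71329, so f ≈ 67.0800 / 1.42659 ≈ 47.0214 mm.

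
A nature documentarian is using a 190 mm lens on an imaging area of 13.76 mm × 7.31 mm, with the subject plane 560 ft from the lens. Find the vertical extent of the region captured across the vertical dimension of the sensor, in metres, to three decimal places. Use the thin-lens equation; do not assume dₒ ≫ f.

6.560 m

dₒ: 560 ft × 304.8 mm/ft = 170687.99 mm.
Similar triangles through the lens centre give W/dₒ = h/dᵢ; with 1/f = 1/dₒ + 1/dᵢ this gives W = h·(dₒ − f)/f.
W = 7.31 mm × (170688 − 190) / 190 = 7.31 × 897.3579 ≈ 6559.686 mm = 6.55969 m.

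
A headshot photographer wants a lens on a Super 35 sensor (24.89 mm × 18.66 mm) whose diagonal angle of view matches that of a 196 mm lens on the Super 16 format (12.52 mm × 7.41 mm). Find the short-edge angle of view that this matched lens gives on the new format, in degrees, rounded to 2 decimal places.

2.55°

Sensor diagonal = √(12.52² + 7.41²) = √211.6585 ≈ 14.5485 mm.
Sensor diagonal = √(24.89² + 18.66²) = √967.7077 ≈ 31.1080 mm.
Equal diagonal AOV ⇒ f₂ = f₁ · 31.1080/14.5485 = 196 × 2.13823 ≈ 419.0929 mm.
Short-edge AOV on the new format = 2·arctan(18.66 / (2 × 419.0929)) = 2·arctan(0.02226) ≈ 2.5507°.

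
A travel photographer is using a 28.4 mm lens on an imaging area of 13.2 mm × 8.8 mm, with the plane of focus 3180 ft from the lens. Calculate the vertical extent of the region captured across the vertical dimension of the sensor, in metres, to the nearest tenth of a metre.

300.3 m

dₒ: 3180 ft × 304.8 mm/ft = 969263.97 mm.
Similar triangles through the lens centre give W/dₒ = h/dᵢ; with 1/f = 1/dₒ + 1/dᵢ this gives W = h·(dₒ − f)/f.
W = 8.8 mm × (969264 − 28.4) / 28.4 = 8.8 × 34128.0130 ≈ 300326.514 mm = 300.327 m.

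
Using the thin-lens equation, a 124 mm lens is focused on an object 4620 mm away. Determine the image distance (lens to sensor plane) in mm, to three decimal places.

127.420 mm

1/dᵢ = 1/f − 1/dₒ = 1/124 − 1/4620 = 0.0078481 mm⁻¹.
dᵢ = 1/0.0078481 ≈ 127.4199 mm.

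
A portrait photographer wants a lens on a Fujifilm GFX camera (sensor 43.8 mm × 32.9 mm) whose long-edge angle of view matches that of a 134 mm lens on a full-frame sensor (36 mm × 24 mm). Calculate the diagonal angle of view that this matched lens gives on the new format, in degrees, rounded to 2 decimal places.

Equal long-edge AOV ⇒ f₂ = f₁ · 43.8/36 = 134 × 1.21667 ≈ 163.0333 mm.
Sensor diagonal = √(43.8² + 32.9²) = √3000.8500 ≈ 54.7800 mm.
Diagonal AOV on the new format = 2·arctan(54.7800 / (2 × 163.0333)) = 2·arctan(0.16800) ≈ 19.0735°.

19.07°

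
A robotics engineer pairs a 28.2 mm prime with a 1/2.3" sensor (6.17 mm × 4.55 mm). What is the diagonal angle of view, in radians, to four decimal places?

Sensor diagonal = √(6.17² + 4.55²) = √58.7714 ≈ 7.6663 mm.
Angle of view α = 2·arctan(d/2f) with d = 7.6663 mm and f = 28.2 mm.
d/2f = 0.13593; arctan(0.13593) ≈ 0.1351 rad, so α ≈ 0.2702 rad.

0.2702 rad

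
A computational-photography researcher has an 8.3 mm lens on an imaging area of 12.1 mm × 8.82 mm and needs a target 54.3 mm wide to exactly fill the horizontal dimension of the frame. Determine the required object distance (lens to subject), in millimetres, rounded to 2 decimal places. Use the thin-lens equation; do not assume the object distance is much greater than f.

Magnification m = w/W = dᵢ/dₒ; combined with 1/f = 1/dₒ + 1/dᵢ this gives dₒ = f·(1 + W/w).
dₒ = 8.3 mm × (1 + 54.3/12.1) = 8.3 × 5.4876 ≈ 45.547 mm.

45.55 mm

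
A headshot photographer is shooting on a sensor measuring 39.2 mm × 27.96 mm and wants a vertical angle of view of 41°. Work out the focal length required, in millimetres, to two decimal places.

From α = 2·arctan(h/2f) we get f = h / (2·tan(α/2)).
With h = 27.96 mm and α/2 = 20.5°, tan(α/2) ≈ 0.37388, so f ≈ 27.96 / 0.74777 ≈ 37.3912 mm.

37.39 mm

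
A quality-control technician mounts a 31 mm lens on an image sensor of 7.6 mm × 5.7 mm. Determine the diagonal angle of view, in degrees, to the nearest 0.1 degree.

17.4°

Sensor diagonal = √(7.6² + 5.7²) = √90.2500 ≈ 9.5000 mm.
Angle of view α = 2·arctan(d/2f) with d = 9.5000 mm and f = 31 mm.
d/2f = 0.15323; arctan(0.15323) ≈ 8.7114°, so α ≈ 17.4229°.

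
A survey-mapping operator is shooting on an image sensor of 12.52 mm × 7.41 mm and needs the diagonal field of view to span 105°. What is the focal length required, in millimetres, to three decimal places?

5.582 mm

Sensor diagonal = √(12.52² + 7.41²) = √211.6585 ≈ 14.5485 mm.
From α = 2·arctan(d/2f) we get f = d / (2·tan(α/2)).
With d = 14.5485 mm and α/2 = 52.5°, tan(α/2) ≈ 1.30323, so f ≈ 14.5485 / 2.60645 ≈ 5.5817 mm.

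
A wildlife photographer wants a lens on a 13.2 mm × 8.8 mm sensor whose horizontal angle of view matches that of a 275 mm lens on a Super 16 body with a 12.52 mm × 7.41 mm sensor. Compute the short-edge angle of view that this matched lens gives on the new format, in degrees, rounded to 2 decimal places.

Equal horizontal AOV ⇒ f₂ = f₁ · 13.2/12.52 = 275 × 1.05431 ≈ 289.9361 mm.
Short-edge AOV on the new format = 2·arctan(8.8 / (2 × 289.9361)) = 2·arctan(0.01518) ≈ 1.7389°.

1.74°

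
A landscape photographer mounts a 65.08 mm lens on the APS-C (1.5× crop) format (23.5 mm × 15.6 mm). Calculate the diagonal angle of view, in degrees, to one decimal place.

Sensor diagonal = √(23.5² + 15.6²) = √795.6100 ≈ 28.2066 mm.
Angle of view α = 2·arctan(d/2f) with d = 28.2066 mm and f = 65.08 mm.
d/2f = 0.21671; arctan(0.21671) ≈ 12.2273°, so α ≈ 24.4546°.

24.5°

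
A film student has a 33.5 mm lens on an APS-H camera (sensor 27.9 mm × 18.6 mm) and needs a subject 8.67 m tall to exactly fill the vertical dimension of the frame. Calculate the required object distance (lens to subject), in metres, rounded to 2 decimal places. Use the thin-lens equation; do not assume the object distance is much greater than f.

W: 8.67 m = 8670 mm.
Magnification m = h/W = dᵢ/dₒ; combined with 1/f = 1/dₒ + 1/dᵢ this gives dₒ = f·(1 + W/h).
dₒ = 33.5 mm × (1 + 8670/18.6) = 33.5 × 467.1290 ≈ 15648.823 mm = 15.6488 m.

15.65 m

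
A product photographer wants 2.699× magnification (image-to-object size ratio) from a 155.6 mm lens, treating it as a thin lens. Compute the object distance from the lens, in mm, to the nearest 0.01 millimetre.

With m = dᵢ/dₒ and 1/f = 1/dₒ + 1/dᵢ, substituting dᵢ = m·dₒ gives 1/f = (1 + 1/m)/dₒ, hence dₒ = f·(1 + 1/m).
dₒ = 155.6 × (1 + 1/2.699) = 155.6 × 1.37051 ≈ 213.251 mm.

213.25 mm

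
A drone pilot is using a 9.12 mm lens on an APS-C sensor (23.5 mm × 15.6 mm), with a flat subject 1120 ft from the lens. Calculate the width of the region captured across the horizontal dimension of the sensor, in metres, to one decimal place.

879.6 m

dₒ: 1120 ft × 304.8 mm/ft = 341375.99 mm.
Similar triangles through the lens centre give W/dₒ = w/dᵢ; with 1/f = 1/dₒ + 1/dᵢ this gives W = w·(dₒ − f)/f.
W = 23.5 mm × (341376 − 9.12) / 9.12 = 23.5 × 37430.5777 ≈ 879618.577 mm = 879.619 m.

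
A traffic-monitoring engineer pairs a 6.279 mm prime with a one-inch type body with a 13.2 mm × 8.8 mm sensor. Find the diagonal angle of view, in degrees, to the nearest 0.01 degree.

Sensor diagonal = √(13.2² + 8.8²) = √251.6800 ≈ 15.8644 mm.
Angle of view α = 2·arctan(d/2f) with d = 15.8644 mm and f = 6.279 mm.
d/2f = 1.26329; arctan(1.26329) ≈ 51.6355°, so α ≈ 103.2710°.

103.27°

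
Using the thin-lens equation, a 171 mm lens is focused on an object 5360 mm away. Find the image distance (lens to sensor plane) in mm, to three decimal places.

1/dᵢ = 1/f − 1/dₒ = 1/171 − 1/5360 = 0.0056614 mm⁻¹.
dᵢ = 1/0.0056614 ≈ 176.6352 mm.

176.635 mm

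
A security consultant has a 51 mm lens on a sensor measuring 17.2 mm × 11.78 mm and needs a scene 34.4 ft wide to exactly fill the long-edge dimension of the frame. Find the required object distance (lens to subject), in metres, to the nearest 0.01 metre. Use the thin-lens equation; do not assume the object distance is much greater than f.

31.14 m

W: 34.4 ft × 304.8 mm/ft = 10485.12 mm.
Magnification m = w/W = dᵢ/dₒ; combined with 1/f = 1/dₒ + 1/dᵢ this gives dₒ = f·(1 + W/w).
dₒ = 51 mm × (1 + 10485.1/17.2) = 51 × 610.6000 ≈ 31140.599 mm = 31.1406 m.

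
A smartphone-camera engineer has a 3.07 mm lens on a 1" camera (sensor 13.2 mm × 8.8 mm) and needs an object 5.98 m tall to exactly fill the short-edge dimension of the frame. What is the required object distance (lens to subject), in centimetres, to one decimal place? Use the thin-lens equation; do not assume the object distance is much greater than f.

208.9 cm

W: 5.98 m = 5980 mm.
Magnification m = h/W = dᵢ/dₒ; combined with 1/f = 1/dₒ + 1/dᵢ this gives dₒ = f·(1 + W/h).
dₒ = 3.07 mm × (1 + 5980/8.8) = 3.07 × 680.5455 ≈ 2089.275 mm = 208.927 cm.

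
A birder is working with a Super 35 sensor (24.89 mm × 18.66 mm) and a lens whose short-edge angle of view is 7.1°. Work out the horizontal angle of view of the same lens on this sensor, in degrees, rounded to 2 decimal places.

From the short-edge AOV: f = 18.66 / (2·tan(3.55°)) = 18.66 / 0.12408 ≈ 150.3902 mm.
Horizontal AOV = 2·arctan(24.89 / (2 × 150.3902)) = 2·arctan(0.08275) ≈ 9.4611°.

9.46°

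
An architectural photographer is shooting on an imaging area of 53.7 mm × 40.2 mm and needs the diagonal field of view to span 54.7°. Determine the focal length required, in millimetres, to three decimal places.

Sensor diagonal = √(53.7² + 40.2²) = √4499.7300 ≈ 67.0800 mm.
From α = 2·arctan(d/2f) we get f = d / (2·tan(α/2)).
With d = 67.0800 mm and α/2 = 27.35°, tan(α/2) ≈ 0.51724, so f ≈ 67.0800 / 1.03449 ≈ 64.8437 mm.

64.844 mm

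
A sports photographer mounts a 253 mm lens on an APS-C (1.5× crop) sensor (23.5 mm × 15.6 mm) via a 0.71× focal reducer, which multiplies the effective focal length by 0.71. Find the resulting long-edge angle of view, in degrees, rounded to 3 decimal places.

Effective focal length f = 253 × 0.71 = 179.63 mm.
α = 2·arctan(23.5 / (2 × 179.63)) = 2·arctan(0.06541) ≈ 7.4850°.

7.485°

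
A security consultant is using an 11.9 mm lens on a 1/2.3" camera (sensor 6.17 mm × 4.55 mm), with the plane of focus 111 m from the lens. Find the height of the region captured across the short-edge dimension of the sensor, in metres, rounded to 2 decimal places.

dₒ: 111 m = 111000 mm.
Similar triangles through the lens centre give W/dₒ = h/dᵢ; with 1/f = 1/dₒ + 1/dᵢ this gives W = h·(dₒ − f)/f.
W = 4.55 mm × (111000 − 11.9) / 11.9 = 4.55 × 9326.7311 ≈ 42436.626 mm = 42.4366 m.

42.44 m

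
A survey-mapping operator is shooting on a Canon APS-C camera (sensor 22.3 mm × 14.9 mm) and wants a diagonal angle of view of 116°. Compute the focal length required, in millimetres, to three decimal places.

Sensor diagonal = √(22.3² + 14.9²) = √719.3000 ≈ 26.8198 mm.
From α = 2·arctan(d/2f) we get f = d / (2·tan(α/2)).
With d = 26.8198 mm and α/2 = 58°, tan(α/2) ≈ 1.60033, so f ≈ 26.8198 / 3.20067 ≈ 8.3794 mm.

8.379 mm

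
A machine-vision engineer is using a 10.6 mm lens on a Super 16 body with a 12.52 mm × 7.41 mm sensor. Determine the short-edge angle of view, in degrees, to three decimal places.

Angle of view α = 2·arctan(h/2f) with h = 7.41 mm and f = 10.6 mm.
h/2f = 0.34953; arctan(0.34953) ≈ 19.2660°, so α ≈ 38.5319°.

38.532°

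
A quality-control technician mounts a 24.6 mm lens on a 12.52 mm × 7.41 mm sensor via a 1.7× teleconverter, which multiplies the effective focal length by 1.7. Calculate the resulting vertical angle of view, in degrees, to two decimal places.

Effective focal length f = 24.6 × 1.7 = 41.82 mm.
α = 2·arctan(7.41 / (2 × 41.82)) = 2·arctan(0.08859) ≈ 10.1257°.

10.13°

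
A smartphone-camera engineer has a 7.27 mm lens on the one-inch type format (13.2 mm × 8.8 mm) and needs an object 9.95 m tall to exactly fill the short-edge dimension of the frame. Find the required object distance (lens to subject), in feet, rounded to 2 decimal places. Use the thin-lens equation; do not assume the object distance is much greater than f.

W: 9.95 m = 9950 mm.
Magnification m = h/W = dᵢ/dₒ; combined with 1/f = 1/dₒ + 1/dᵢ this gives dₒ = f·(1 + W/h).
dₒ = 7.27 mm × (1 + 9950/8.8) = 7.27 × 1131.6818 ≈ 8227.327 mm = 8227.327/304.8 ft = 26.9925 ft.

26.99 ft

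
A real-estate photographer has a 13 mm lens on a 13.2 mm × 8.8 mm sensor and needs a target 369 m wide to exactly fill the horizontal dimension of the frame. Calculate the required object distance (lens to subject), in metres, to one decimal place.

363.4 m

W: 369 m = 369000 mm.
Magnification m = w/W = dᵢ/dₒ; combined with 1/f = 1/dₒ + 1/dᵢ this gives dₒ = f·(1 + W/w).
dₒ = 13 mm × (1 + 369000/13.2) = 13 × 27955.5455 ≈ 363422.091 mm = 363.422 m.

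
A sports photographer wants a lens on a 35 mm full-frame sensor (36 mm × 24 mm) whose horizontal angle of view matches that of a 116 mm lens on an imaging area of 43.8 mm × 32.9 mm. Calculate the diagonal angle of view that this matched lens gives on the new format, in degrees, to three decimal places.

25.568°

Equal horizontal AOV ⇒ f₂ = f₁ · 36/43.8 = 116 × 0.82192 ≈ 95.3425 mm.
Sensor diagonal = √(36² + 24²) = √1872.0000 ≈ 43.2666 mm.
Diagonal AOV on the new format = 2·arctan(43.2666 / (2 × 95.3425)) = 2·arctan(0.22690) ≈ 25.5680°.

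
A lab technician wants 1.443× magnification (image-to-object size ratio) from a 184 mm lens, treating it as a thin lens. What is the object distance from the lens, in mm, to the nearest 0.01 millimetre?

311.51 mm

With m = dᵢ/dₒ and 1/f = 1/dₒ + 1/dᵢ, substituting dᵢ = m·dₒ gives 1/f = (1 + 1/m)/dₒ, hence dₒ = f·(1 + 1/m).
dₒ = 184 × (1 + 1/1.443) = 184 × 1.69300 ≈ 311.512 mm.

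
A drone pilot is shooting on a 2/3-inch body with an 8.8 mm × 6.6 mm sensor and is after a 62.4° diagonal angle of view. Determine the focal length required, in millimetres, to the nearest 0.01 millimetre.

9.08 mm

Sensor diagonal = √(8.8² + 6.6²) = √121.0000 ≈ 11.0000 mm.
From α = 2·arctan(d/2f) we get f = d / (2·tan(α/2)).
With d = 11.0000 mm and α/2 = 31.2°, tan(α/2) ≈ 0.60562, so f ≈ 11.0000 / 1.21124 ≈ 9.0816 mm.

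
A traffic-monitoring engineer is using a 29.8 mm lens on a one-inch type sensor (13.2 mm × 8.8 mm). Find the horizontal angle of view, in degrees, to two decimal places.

Angle of view α = 2·arctan(w/2f) with w = 13.2 mm and f = 29.8 mm.
w/2f = 0.22148; arctan(0.22148) ≈ 12.4881°, so α ≈ 24.9762°.

24.98°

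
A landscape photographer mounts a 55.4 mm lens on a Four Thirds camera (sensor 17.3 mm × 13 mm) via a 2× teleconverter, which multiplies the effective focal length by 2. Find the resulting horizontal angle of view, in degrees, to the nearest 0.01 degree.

8.93°

Effective focal length f = 55.4 × 2 = 110.8 mm.
α = 2·arctan(17.3 / (2 × 110.8)) = 2·arctan(0.07807) ≈ 8.9279°.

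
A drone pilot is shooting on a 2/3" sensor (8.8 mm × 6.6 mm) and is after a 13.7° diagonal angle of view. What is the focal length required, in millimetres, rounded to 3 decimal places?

Sensor diagonal = √(8.8² + 6.6²) = √121.0000 ≈ 11.0000 mm.
From α = 2·arctan(d/2f) we get f = d / (2·tan(α/2)).
With d = 11.0000 mm and α/2 = 6.85°, tan(α/2) ≈ 0.12013, so f ≈ 11.0000 / 0.24026 ≈ 45.7845 mm.

45.785 mm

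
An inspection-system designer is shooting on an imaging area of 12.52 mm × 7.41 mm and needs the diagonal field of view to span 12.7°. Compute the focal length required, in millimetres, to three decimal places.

65.366 mm

Sensor diagonal = √(12.52² + 7.41²) = √211.6585 ≈ 14.5485 mm.
From α = 2·arctan(d/2f) we get f = d / (2·tan(α/2)).
With d = 14.5485 mm and α/2 = 6.35°, tan(α/2) ≈ 0.11128, so f ≈ 14.5485 / 0.22257 ≈ 65.3662 mm.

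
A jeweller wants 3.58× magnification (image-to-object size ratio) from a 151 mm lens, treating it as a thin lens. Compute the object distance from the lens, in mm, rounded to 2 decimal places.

With m = dᵢ/dₒ and 1/f = 1/dₒ + 1/dᵢ, substituting dᵢ = m·dₒ gives 1/f = (1 + 1/m)/dₒ, hence dₒ = f·(1 + 1/m).
dₒ = 151 × (1 + 1/3.58) = 151 × 1.27933 ≈ 193.179 mm.

193.18 mm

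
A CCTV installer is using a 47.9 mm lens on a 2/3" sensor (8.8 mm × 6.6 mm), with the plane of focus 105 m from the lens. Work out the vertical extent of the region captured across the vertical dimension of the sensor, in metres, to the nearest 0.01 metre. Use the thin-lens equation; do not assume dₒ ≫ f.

dₒ: 105 m = 105000 mm.
Similar triangles through the lens centre give W/dₒ = h/dᵢ; with 1/f = 1/dₒ + 1/dᵢ this gives W = h·(dₒ − f)/f.
W = 6.6 mm × (105000 − 47.9) / 47.9 = 6.6 × 2191.0668 ≈ 14461.041 mm = 14.461 m.

14.46 m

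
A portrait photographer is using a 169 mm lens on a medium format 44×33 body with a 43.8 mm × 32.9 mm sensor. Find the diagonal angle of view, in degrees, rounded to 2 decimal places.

Sensor diagonal = √(43.8² + 32.9²) = √3000.8500 ≈ 54.7800 mm.
Angle of view α = 2·arctan(d/2f) with d = 54.7800 mm and f = 169 mm.
d/2f = 0.16207; arctan(0.16207) ≈ 9.2059°, so α ≈ 18.4119°.

18.41°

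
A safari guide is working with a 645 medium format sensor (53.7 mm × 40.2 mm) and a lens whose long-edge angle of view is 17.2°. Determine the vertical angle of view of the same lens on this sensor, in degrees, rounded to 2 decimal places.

From the long-edge AOV: f = 53.7 / (2·tan(8.6°)) = 53.7 / 0.30247 ≈ 177.5374 mm.
Vertical AOV = 2·arctan(40.2 / (2 × 177.5374)) = 2·arctan(0.11322) ≈ 12.9185°.

12.92°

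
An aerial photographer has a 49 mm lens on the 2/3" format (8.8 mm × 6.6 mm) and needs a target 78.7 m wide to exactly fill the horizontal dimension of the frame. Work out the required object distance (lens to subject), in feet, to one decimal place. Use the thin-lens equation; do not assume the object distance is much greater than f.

W: 78.7 m = 78700 mm.
Magnification m = w/W = dᵢ/dₒ; combined with 1/f = 1/dₒ + 1/dᵢ this gives dₒ = f·(1 + W/w).
dₒ = 49 mm × (1 + 78700/8.8) = 49 × 8944.1818 ≈ 438264.909 mm = 438264.909/304.8 ft = 1437.88 ft.

1437.9 ft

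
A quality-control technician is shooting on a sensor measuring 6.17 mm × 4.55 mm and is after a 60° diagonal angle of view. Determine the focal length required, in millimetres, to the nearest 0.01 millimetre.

6.64 mm

Sensor diagonal = √(6.17² + 4.55²) = √58.7714 ≈ 7.6663 mm.
From α = 2·arctan(d/2f) we get f = d / (2·tan(α/2)).
With d = 7.6663 mm and α/2 = 30°, tan(α/2) ≈ 0.57735, so f ≈ 7.6663 / 1.15470 ≈ 6.6392 mm.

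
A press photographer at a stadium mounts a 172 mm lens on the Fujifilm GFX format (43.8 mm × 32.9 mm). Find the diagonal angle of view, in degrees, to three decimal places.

18.096°

Sensor diagonal = √(43.8² + 32.9²) = √3000.8500 ≈ 54.7800 mm.
Angle of view α = 2·arctan(d/2f) with d = 54.7800 mm and f = 172 mm.
d/2f = 0.15924; arctan(0.15924) ≈ 9.0481°, so α ≈ 18.0961°.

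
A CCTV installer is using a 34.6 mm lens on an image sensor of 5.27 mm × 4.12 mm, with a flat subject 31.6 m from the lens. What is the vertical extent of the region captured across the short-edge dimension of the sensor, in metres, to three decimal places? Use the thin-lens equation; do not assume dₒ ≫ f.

dₒ: 31.6 m = 31600 mm.
Similar triangles through the lens centre give W/dₒ = h/dᵢ; with 1/f = 1/dₒ + 1/dᵢ this gives W = h·(dₒ − f)/f.
W = 4.12 mm × (31600 − 34.6) / 34.6 = 4.12 × 912.2948 ≈ 3758.655 mm = 3.75865 m.

3.759 m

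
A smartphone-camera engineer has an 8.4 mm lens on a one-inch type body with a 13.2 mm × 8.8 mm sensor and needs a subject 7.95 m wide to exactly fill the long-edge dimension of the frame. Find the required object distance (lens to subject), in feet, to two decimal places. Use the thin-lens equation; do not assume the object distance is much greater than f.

W: 7.95 m = 7950 mm.
Magnification m = w/W = dᵢ/dₒ; combined with 1/f = 1/dₒ + 1/dᵢ this gives dₒ = f·(1 + W/w).
dₒ = 8.4 mm × (1 + 7950/13.2) = 8.4 × 603.2727 ≈ 5067.491 mm = 5067.491/304.8 ft = 16.6256 ft.

16.63 ft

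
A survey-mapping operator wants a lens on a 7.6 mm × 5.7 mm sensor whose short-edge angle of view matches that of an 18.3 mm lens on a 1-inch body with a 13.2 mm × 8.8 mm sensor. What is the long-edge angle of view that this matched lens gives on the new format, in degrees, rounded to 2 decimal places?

Equal short-edge AOV ⇒ f₂ = f₁ · 5.7/8.8 = 18.3 × 0.64773 ≈ 11.8534 mm.
Long-edge AOV on the new format = 2·arctan(7.6 / (2 × 11.8534)) = 2·arctan(0.32058) ≈ 35.5499°.

35.55°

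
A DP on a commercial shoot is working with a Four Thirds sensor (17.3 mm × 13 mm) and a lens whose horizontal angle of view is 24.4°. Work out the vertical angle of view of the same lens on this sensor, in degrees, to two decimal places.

18.46°

From the horizontal AOV: f = 17.3 / (2·tan(12.2°)) = 17.3 / 0.43242 ≈ 40.0078 mm.
Vertical AOV = 2·arctan(13 / (2 × 40.0078)) = 2·arctan(0.16247) ≈ 18.4562°.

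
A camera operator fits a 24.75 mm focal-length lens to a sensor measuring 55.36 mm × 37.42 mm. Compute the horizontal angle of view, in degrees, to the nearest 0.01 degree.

96.40°

Angle of view α = 2·arctan(w/2f) with w = 55.36 mm and f = 24.75 mm.
w/2f = 1.11838; arctan(1.11838) ≈ 48.1986°, so α ≈ 96.3972°.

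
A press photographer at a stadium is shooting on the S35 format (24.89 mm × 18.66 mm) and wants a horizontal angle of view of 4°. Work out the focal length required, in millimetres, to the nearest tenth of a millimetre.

From α = 2·arctan(w/2f) we get f = w / (2·tan(α/2)).
With w = 24.89 mm and α/2 = 2°, tan(α/2) ≈ 0.03492, so f ≈ 24.89 / 0.06984 ≈ 356.3782 mm.

356.4 mm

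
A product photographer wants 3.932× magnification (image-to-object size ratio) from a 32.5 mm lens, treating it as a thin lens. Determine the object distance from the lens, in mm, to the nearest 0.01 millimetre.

With m = dᵢ/dₒ and 1/f = 1/dₒ + 1/dᵢ, substituting dᵢ = m·dₒ gives 1/f = (1 + 1/m)/dₒ, hence dₒ = f·(1 + 1/m).
dₒ = 32.5 × (1 + 1/3.932) = 32.5 × 1.25432 ≈ 40.766 mm.

40.77 mm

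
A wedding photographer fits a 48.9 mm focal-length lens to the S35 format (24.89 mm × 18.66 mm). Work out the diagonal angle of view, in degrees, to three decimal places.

Sensor diagonal = √(24.89² + 18.66²) = √967.7077 ≈ 31.1080 mm.
Angle of view α = 2·arctan(d/2f) with d = 31.1080 mm and f = 48.9 mm.
d/2f = 0.31808; arctan(0.31808) ≈ 17.6447°, so α ≈ 35.2894°.

35.289°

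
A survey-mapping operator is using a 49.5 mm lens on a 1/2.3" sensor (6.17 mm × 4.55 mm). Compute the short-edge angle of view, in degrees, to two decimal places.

Angle of view α = 2·arctan(h/2f) with h = 4.55 mm and f = 49.5 mm.
h/2f = 0.04596; arctan(0.04596) ≈ 2.6314°, so α ≈ 5.2629°.

5.26°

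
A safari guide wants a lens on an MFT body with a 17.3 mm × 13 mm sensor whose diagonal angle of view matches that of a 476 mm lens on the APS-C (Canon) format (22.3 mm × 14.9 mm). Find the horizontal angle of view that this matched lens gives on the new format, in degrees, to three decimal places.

Sensor diagonal = √(22.3² + 14.9²) = √719.3000 ≈ 26.8198 mm.
Sensor diagonal = √(17.3² + 13²) = √468.2900 ≈ 21.6400 mm.
Equal diagonal AOV ⇒ f₂ = f₁ · 21.6400/26.8198 = 476 × 0.80687 ≈ 384.0691 mm.
Horizontal AOV on the new format = 2·arctan(17.3 / (2 × 384.0691)) = 2·arctan(0.02252) ≈ 2.5804°.

2.580°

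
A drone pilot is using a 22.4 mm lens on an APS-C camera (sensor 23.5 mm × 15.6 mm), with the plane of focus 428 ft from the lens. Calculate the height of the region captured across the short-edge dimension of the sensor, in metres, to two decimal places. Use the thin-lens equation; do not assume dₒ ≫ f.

dₒ: 428 ft × 304.8 mm/ft = 130454.40 mm.
Similar triangles through the lens centre give W/dₒ = h/dᵢ; with 1/f = 1/dₒ + 1/dᵢ this gives W = h·(dₒ − f)/f.
W = 15.6 mm × (130454 − 22.4) / 22.4 = 15.6 × 5822.8570 ≈ 90836.569 mm = 90.8366 m.

90.84 m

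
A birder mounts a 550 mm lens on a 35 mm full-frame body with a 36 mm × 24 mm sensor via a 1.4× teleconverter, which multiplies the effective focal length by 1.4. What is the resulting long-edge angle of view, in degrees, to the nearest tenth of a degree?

Effective focal length f = 550 × 1.4 = 770 mm.
α = 2·arctan(36 / (2 × 770)) = 2·arctan(0.02338) ≈ 2.6783°.

2.7°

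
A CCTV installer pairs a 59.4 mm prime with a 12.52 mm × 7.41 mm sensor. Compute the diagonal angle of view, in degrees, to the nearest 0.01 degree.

13.96°

Sensor diagonal = √(12.52² + 7.41²) = √211.6585 ≈ 14.5485 mm.
Angle of view α = 2·arctan(d/2f) with d = 14.5485 mm and f = 59.4 mm.
d/2f = 0.12246; arctan(0.12246) ≈ 6.9818°, so α ≈ 13.9636°.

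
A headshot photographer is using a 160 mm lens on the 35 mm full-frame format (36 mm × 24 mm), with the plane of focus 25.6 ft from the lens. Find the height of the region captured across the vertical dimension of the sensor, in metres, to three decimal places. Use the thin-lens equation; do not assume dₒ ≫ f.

dₒ: 25.6 ft × 304.8 mm/ft = 7802.88 mm.
Similar triangles through the lens centre give W/dₒ = h/dᵢ; with 1/f = 1/dₒ + 1/dᵢ this gives W = h·(dₒ − f)/f.
W = 24 mm × (7802.88 − 160) / 160 = 24 × 47.7680 ≈ 1146.432 mm = 1.14643 m.

1.146 m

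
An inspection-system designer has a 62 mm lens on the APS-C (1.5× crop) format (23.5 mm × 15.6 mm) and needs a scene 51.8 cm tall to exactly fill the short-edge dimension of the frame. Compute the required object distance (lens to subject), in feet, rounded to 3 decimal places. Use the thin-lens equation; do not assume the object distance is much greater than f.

W: 51.8 cm = 518 mm.
Magnification m = h/W = dᵢ/dₒ; combined with 1/f = 1/dₒ + 1/dᵢ this gives dₒ = f·(1 + W/h).
dₒ = 62 mm × (1 + 518/15.6) = 62 × 34.2051 ≈ 2120.718 mm = 2120.718/304.8 ft = 6.95774 ft.

6.958 ft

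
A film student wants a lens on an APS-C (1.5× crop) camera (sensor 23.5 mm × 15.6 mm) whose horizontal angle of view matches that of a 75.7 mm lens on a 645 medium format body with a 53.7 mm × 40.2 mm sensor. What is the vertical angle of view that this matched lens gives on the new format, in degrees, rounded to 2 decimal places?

Equal horizontal AOV ⇒ f₂ = f₁ · 23.5/53.7 = 75.7 × 0.43762 ≈ 33.1276 mm.
Vertical AOV on the new format = 2·arctan(15.6 / (2 × 33.1276)) = 2·arctan(0.23545) ≈ 26.4983°.

26.50°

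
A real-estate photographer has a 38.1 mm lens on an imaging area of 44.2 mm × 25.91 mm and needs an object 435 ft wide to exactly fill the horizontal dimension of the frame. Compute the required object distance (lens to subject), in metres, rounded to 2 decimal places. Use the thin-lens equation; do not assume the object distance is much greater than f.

W: 435 ft × 304.8 mm/ft = 132588.00 mm.
Magnification m = w/W = dᵢ/dₒ; combined with 1/f = 1/dₒ + 1/dᵢ this gives dₒ = f·(1 + W/w).
dₒ = 38.1 mm × (1 + 132588/44.2) = 38.1 × 3000.7284 ≈ 114327.752 mm = 114.328 m.

114.33 m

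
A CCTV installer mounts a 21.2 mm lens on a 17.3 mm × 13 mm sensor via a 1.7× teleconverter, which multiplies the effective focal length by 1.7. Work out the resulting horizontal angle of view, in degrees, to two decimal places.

26.99°

Effective focal length f = 21.2 × 1.7 = 36.04 mm.
α = 2·arctan(17.3 / (2 × 36.04)) = 2·arctan(0.24001) ≈ 26.9927°.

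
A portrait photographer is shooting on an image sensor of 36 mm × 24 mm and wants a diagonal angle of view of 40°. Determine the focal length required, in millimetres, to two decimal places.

59.44 mm

Sensor diagonal = √(36² + 24²) = √1872.0000 ≈ 43.2666 mm.
From α = 2·arctan(d/2f) we get f = d / (2·tan(α/2)).
With d = 43.2666 mm and α/2 = 20°, tan(α/2) ≈ 0.36397, so f ≈ 43.2666 / 0.72794 ≈ 59.4370 mm.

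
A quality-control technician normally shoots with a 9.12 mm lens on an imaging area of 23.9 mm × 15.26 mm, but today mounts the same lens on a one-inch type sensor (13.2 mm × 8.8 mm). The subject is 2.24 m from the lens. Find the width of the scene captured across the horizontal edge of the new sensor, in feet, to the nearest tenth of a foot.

The focal length stays 9.12 mm; the relevant sensor dimension is now w = 13.2 mm. Object distance dₒ = 2.24 m = 2240 mm.
Thin-lens field width W = w·(dₒ − f)/f = 13.2 × (2240 − 9.12)/9.12 ≈ 3228.905 mm = 3228.905/304.8 ft = 10.5935 ft.

10.6 ft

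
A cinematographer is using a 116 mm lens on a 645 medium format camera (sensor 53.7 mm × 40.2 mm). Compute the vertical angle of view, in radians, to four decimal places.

0.3431 rad

Angle of view α = 2·arctan(h/2f) with h = 40.2 mm and f = 116 mm.
h/2f = 0.17328; arctan(0.17328) ≈ 0.1716 rad, so α ≈ 0.3431 rad.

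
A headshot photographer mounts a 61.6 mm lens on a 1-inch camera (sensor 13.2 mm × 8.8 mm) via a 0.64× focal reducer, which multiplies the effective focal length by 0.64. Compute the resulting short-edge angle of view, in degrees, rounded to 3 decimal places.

12.737°

Effective focal length f = 61.6 × 0.64 = 39.424 mm.
α = 2·arctan(8.8 / (2 × 39.424)) = 2·arctan(0.11161) ≈ 12.7365°.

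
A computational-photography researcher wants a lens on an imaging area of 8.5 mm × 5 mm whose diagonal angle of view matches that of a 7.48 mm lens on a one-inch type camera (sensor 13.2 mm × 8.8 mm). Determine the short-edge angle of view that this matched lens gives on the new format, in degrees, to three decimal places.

Sensor diagonal = √(13.2² + 8.8²) = √251.6800 ≈ 15.8644 mm.
Sensor diagonal = √(8.5² + 5²) = √97.2500 ≈ 9.8615 mm.
Equal diagonal AOV ⇒ f₂ = f₁ · 9.8615/15.8644 = 7.48 × 0.62161 ≈ 4.6497 mm.
Short-edge AOV on the new format = 2·arctan(5 / (2 × 4.6497)) = 2·arctan(0.53767) ≈ 56.5314°.

56.531°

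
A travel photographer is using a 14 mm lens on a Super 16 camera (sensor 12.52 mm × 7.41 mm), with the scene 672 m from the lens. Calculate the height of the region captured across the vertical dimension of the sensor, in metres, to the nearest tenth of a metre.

dₒ: 672 m = 672000 mm.
Similar triangles through the lens centre give W/dₒ = h/dᵢ; with 1/f = 1/dₒ + 1/dᵢ this gives W = h·(dₒ − f)/f.
W = 7.41 mm × (672000 − 14) / 14 = 7.41 × 47999.0000 ≈ 355672.590 mm = 355.673 m.

355.7 m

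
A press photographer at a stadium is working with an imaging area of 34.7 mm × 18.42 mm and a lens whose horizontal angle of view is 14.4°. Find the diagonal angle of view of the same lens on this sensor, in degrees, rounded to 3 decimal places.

16.279°

From the horizontal AOV: f = 34.7 / (2·tan(7.2°)) = 34.7 / 0.25266 ≈ 137.3394 mm.
Sensor diagonal = √(34.7² + 18.42²) = √1543.3864 ≈ 39.2860 mm.
Diagonal AOV = 2·arctan(39.2860 / (2 × 137.3394)) = 2·arctan(0.14303) ≈ 16.2791°.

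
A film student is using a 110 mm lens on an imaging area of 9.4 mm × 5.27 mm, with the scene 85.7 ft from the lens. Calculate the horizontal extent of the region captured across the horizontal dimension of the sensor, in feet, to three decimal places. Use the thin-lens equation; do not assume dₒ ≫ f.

dₒ: 85.7 ft × 304.8 mm/ft = 26121.36 mm.
Similar triangles through the lens centre give W/dₒ = w/dᵢ; with 1/f = 1/dₒ + 1/dᵢ this gives W = w·(dₒ − f)/f.
W = 9.4 mm × (26121.4 − 110) / 110 = 9.4 × 236.4669 ≈ 2222.789 mm = 2222.789/304.8 ft = 7.29261 ft.

7.293 ft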